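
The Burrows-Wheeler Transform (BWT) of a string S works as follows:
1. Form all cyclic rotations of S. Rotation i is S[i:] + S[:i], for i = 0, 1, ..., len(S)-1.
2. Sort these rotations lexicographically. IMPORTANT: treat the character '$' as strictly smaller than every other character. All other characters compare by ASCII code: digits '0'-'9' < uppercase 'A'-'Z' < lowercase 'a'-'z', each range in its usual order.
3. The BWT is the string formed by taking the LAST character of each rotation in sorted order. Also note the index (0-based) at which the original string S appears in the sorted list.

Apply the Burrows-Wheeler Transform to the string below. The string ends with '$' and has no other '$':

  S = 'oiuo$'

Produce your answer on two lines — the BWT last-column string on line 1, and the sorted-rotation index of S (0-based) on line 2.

All 5 rotations (rotation i = S[i:]+S[:i]):
  rot[0] = oiuo$
  rot[1] = iuo$o
  rot[2] = uo$oi
  rot[3] = o$oiu
  rot[4] = $oiuo
Sorted (with $ < everything):
  sorted[0] = $oiuo  (last char: 'o')
  sorted[1] = iuo$o  (last char: 'o')
  sorted[2] = o$oiu  (last char: 'u')
  sorted[3] = oiuo$  (last char: '$')
  sorted[4] = uo$oi  (last char: 'i')
Last column: oou$i
Original string S is at sorted index 3

Answer: oou$i
3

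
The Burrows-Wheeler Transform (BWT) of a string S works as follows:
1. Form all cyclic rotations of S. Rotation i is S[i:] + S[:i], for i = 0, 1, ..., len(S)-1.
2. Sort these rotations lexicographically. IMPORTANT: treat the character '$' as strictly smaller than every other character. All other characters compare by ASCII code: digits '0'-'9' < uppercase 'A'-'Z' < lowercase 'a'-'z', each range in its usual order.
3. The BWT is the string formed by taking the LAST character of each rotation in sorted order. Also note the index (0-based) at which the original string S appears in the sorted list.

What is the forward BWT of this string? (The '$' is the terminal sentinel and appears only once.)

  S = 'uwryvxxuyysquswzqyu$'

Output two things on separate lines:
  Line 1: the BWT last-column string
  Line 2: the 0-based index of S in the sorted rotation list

All 20 rotations (rotation i = S[i:]+S[:i]):
  rot[0] = uwryvxxuyysquswzqyu$
  rot[1] = wryvxxuyysquswzqyu$u
  rot[2] = ryvxxuyysquswzqyu$uw
  rot[3] = yvxxuyysquswzqyu$uwr
  rot[4] = vxxuyysquswzqyu$uwry
  rot[5] = xxuyysquswzqyu$uwryv
  rot[6] = xuyysquswzqyu$uwryvx
  rot[7] = uyysquswzqyu$uwryvxx
  rot[8] = yysquswzqyu$uwryvxxu
  rot[9] = ysquswzqyu$uwryvxxuy
  rot[10] = squswzqyu$uwryvxxuyy
  rot[11] = quswzqyu$uwryvxxuyys
  rot[12] = uswzqyu$uwryvxxuyysq
  rot[13] = swzqyu$uwryvxxuyysqu
  rot[14] = wzqyu$uwryvxxuyysqus
  rot[15] = zqyu$uwryvxxuyysqusw
  rot[16] = qyu$uwryvxxuyysquswz
  rot[17] = yu$uwryvxxuyysquswzq
  rot[18] = u$uwryvxxuyysquswzqy
  rot[19] = $uwryvxxuyysquswzqyu
Sorted (with $ < everything):
  sorted[0] = $uwryvxxuyysquswzqyu  (last char: 'u')
  sorted[1] = quswzqyu$uwryvxxuyys  (last char: 's')
  sorted[2] = qyu$uwryvxxuyysquswz  (last char: 'z')
  sorted[3] = ryvxxuyysquswzqyu$uw  (last char: 'w')
  sorted[4] = squswzqyu$uwryvxxuyy  (last char: 'y')
  sorted[5] = swzqyu$uwryvxxuyysqu  (last char: 'u')
  sorted[6] = u$uwryvxxuyysquswzqy  (last char: 'y')
  sorted[7] = uswzqyu$uwryvxxuyysq  (last char: 'q')
  sorted[8] = uwryvxxuyysquswzqyu$  (last char: '$')
  sorted[9] = uyysquswzqyu$uwryvxx  (last char: 'x')
  sorted[10] = vxxuyysquswzqyu$uwry  (last char: 'y')
  sorted[11] = wryvxxuyysquswzqyu$u  (last char: 'u')
  sorted[12] = wzqyu$uwryvxxuyysqus  (last char: 's')
  sorted[13] = xuyysquswzqyu$uwryvx  (last char: 'x')
  sorted[14] = xxuyysquswzqyu$uwryv  (last char: 'v')
  sorted[15] = ysquswzqyu$uwryvxxuy  (last char: 'y')
  sorted[16] = yu$uwryvxxuyysquswzq  (last char: 'q')
  sorted[17] = yvxxuyysquswzqyu$uwr  (last char: 'r')
  sorted[18] = yysquswzqyu$uwryvxxu  (last char: 'u')
  sorted[19] = zqyu$uwryvxxuyysqusw  (last char: 'w')
Last column: uszwyuyq$xyusxvyqruw
Original string S is at sorted index 8

Answer: uszwyuyq$xyusxvyqruw
8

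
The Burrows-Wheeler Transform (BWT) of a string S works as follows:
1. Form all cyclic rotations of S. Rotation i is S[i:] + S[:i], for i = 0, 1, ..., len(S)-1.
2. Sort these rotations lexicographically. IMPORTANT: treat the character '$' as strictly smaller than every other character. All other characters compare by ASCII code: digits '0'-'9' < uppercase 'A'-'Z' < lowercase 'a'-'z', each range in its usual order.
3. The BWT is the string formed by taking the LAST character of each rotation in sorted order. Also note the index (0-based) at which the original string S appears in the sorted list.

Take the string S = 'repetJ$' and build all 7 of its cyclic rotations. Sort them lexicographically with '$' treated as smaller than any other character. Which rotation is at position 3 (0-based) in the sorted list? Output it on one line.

Answer: etJ$rep

Derivation:
All 7 rotations (rotation i = S[i:]+S[:i]):
  rot[0] = repetJ$
  rot[1] = epetJ$r
  rot[2] = petJ$re
  rot[3] = etJ$rep
  rot[4] = tJ$repe
  rot[5] = J$repet
  rot[6] = $repetJ
Sorted (with $ < everything):
  sorted[0] = $repetJ
  sorted[1] = J$repet
  sorted[2] = epetJ$r
  sorted[3] = etJ$rep
  sorted[4] = petJ$re
  sorted[5] = repetJ$
  sorted[6] = tJ$repe
sorted[3] = etJ$rep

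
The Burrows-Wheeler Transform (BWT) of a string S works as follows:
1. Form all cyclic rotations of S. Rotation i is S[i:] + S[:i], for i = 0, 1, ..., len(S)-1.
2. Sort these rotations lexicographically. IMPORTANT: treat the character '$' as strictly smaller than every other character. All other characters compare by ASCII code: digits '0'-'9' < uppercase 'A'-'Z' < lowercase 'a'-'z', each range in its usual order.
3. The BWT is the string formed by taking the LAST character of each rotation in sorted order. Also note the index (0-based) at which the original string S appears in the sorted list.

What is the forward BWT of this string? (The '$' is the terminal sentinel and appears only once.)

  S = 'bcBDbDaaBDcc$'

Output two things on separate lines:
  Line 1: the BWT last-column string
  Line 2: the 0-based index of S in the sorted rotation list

Answer: ccabBBaDD$cbD
9

Derivation:
All 13 rotations (rotation i = S[i:]+S[:i]):
  rot[0] = bcBDbDaaBDcc$
  rot[1] = cBDbDaaBDcc$b
  rot[2] = BDbDaaBDcc$bc
  rot[3] = DbDaaBDcc$bcB
  rot[4] = bDaaBDcc$bcBD
  rot[5] = DaaBDcc$bcBDb
  rot[6] = aaBDcc$bcBDbD
  rot[7] = aBDcc$bcBDbDa
  rot[8] = BDcc$bcBDbDaa
  rot[9] = Dcc$bcBDbDaaB
  rot[10] = cc$bcBDbDaaBD
  rot[11] = c$bcBDbDaaBDc
  rot[12] = $bcBDbDaaBDcc
Sorted (with $ < everything):
  sorted[0] = $bcBDbDaaBDcc  (last char: 'c')
  sorted[1] = BDbDaaBDcc$bc  (last char: 'c')
  sorted[2] = BDcc$bcBDbDaa  (last char: 'a')
  sorted[3] = DaaBDcc$bcBDb  (last char: 'b')
  sorted[4] = DbDaaBDcc$bcB  (last char: 'B')
  sorted[5] = Dcc$bcBDbDaaB  (last char: 'B')
  sorted[6] = aBDcc$bcBDbDa  (last char: 'a')
  sorted[7] = aaBDcc$bcBDbD  (last char: 'D')
  sorted[8] = bDaaBDcc$bcBD  (last char: 'D')
  sorted[9] = bcBDbDaaBDcc$  (last char: '$')
  sorted[10] = c$bcBDbDaaBDc  (last char: 'c')
  sorted[11] = cBDbDaaBDcc$b  (last char: 'b')
  sorted[12] = cc$bcBDbDaaBD  (last char: 'D')
Last column: ccabBBaDD$cbD
Original string S is at sorted index 9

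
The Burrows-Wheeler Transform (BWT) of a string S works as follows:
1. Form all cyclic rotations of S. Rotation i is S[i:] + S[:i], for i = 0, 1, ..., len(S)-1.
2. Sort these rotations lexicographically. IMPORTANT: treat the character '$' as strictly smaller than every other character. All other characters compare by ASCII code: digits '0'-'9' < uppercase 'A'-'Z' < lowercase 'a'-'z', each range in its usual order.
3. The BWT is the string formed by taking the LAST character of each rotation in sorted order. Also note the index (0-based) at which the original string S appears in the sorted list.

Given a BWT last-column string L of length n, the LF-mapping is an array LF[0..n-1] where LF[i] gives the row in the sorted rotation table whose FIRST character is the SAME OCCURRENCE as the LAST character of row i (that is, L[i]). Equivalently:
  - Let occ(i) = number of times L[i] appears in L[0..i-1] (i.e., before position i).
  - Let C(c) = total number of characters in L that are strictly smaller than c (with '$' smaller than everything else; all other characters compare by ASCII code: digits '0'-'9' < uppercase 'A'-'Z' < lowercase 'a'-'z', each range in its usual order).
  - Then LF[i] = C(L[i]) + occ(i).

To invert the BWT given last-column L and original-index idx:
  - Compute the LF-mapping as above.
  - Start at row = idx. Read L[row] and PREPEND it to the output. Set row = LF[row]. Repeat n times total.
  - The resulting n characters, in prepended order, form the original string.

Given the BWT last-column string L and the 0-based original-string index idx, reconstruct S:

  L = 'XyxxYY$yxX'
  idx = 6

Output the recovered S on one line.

LF mapping: 1 8 5 6 3 4 0 9 7 2
Walk LF starting at row 6, prepending L[row]:
  step 1: row=6, L[6]='$', prepend. Next row=LF[6]=0
  step 2: row=0, L[0]='X', prepend. Next row=LF[0]=1
  step 3: row=1, L[1]='y', prepend. Next row=LF[1]=8
  step 4: row=8, L[8]='x', prepend. Next row=LF[8]=7
  step 5: row=7, L[7]='y', prepend. Next row=LF[7]=9
  step 6: row=9, L[9]='X', prepend. Next row=LF[9]=2
  step 7: row=2, L[2]='x', prepend. Next row=LF[2]=5
  step 8: row=5, L[5]='Y', prepend. Next row=LF[5]=4
  step 9: row=4, L[4]='Y', prepend. Next row=LF[4]=3
  step 10: row=3, L[3]='x', prepend. Next row=LF[3]=6
Reversed output: xYYxXyxyX$

Answer: xYYxXyxyX$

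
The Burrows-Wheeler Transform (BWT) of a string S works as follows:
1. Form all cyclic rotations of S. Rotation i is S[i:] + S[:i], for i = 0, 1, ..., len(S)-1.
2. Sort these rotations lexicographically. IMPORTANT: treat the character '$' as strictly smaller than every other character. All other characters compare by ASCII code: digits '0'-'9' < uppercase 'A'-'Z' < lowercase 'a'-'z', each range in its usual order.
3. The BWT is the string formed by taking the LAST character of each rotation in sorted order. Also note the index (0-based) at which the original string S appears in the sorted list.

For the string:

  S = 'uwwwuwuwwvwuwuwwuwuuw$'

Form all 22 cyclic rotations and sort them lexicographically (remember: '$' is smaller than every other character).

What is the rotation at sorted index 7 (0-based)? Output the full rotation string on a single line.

Answer: uwwvwuwuwwuwuuw$uwwwuw

Derivation:
All 22 rotations (rotation i = S[i:]+S[:i]):
  rot[0] = uwwwuwuwwvwuwuwwuwuuw$
  rot[1] = wwwuwuwwvwuwuwwuwuuw$u
  rot[2] = wwuwuwwvwuwuwwuwuuw$uw
  rot[3] = wuwuwwvwuwuwwuwuuw$uww
  rot[4] = uwuwwvwuwuwwuwuuw$uwww
  rot[5] = wuwwvwuwuwwuwuuw$uwwwu
  rot[6] = uwwvwuwuwwuwuuw$uwwwuw
  rot[7] = wwvwuwuwwuwuuw$uwwwuwu
  rot[8] = wvwuwuwwuwuuw$uwwwuwuw
  rot[9] = vwuwuwwuwuuw$uwwwuwuww
  rot[10] = wuwuwwuwuuw$uwwwuwuwwv
  rot[11] = uwuwwuwuuw$uwwwuwuwwvw
  rot[12] = wuwwuwuuw$uwwwuwuwwvwu
  rot[13] = uwwuwuuw$uwwwuwuwwvwuw
  rot[14] = wwuwuuw$uwwwuwuwwvwuwu
  rot[15] = wuwuuw$uwwwuwuwwvwuwuw
  rot[16] = uwuuw$uwwwuwuwwvwuwuww
  rot[17] = wuuw$uwwwuwuwwvwuwuwwu
  rot[18] = uuw$uwwwuwuwwvwuwuwwuw
  rot[19] = uw$uwwwuwuwwvwuwuwwuwu
  rot[20] = w$uwwwuwuwwvwuwuwwuwuu
  rot[21] = $uwwwuwuwwvwuwuwwuwuuw
Sorted (with $ < everything):
  sorted[0] = $uwwwuwuwwvwuwuwwuwuuw
  sorted[1] = uuw$uwwwuwuwwvwuwuwwuw
  sorted[2] = uw$uwwwuwuwwvwuwuwwuwu
  sorted[3] = uwuuw$uwwwuwuwwvwuwuww
  sorted[4] = uwuwwuwuuw$uwwwuwuwwvw
  sorted[5] = uwuwwvwuwuwwuwuuw$uwww
  sorted[6] = uwwuwuuw$uwwwuwuwwvwuw
  sorted[7] = uwwvwuwuwwuwuuw$uwwwuw
  sorted[8] = uwwwuwuwwvwuwuwwuwuuw$
  sorted[9] = vwuwuwwuwuuw$uwwwuwuww
  sorted[10] = w$uwwwuwuwwvwuwuwwuwuu
  sorted[11] = wuuw$uwwwuwuwwvwuwuwwu
  sorted[12] = wuwuuw$uwwwuwuwwvwuwuw
  sorted[13] = wuwuwwuwuuw$uwwwuwuwwv
  sorted[14] = wuwuwwvwuwuwwuwuuw$uww
  sorted[15] = wuwwuwuuw$uwwwuwuwwvwu
  sorted[16] = wuwwvwuwuwwuwuuw$uwwwu
  sorted[17] = wvwuwuwwuwuuw$uwwwuwuw
  sorted[18] = wwuwuuw$uwwwuwuwwvwuwu
  sorted[19] = wwuwuwwvwuwuwwuwuuw$uw
  sorted[20] = wwvwuwuwwuwuuw$uwwwuwu
  sorted[21] = wwwuwuwwvwuwuwwuwuuw$u
sorted[7] = uwwvwuwuwwuwuuw$uwwwuw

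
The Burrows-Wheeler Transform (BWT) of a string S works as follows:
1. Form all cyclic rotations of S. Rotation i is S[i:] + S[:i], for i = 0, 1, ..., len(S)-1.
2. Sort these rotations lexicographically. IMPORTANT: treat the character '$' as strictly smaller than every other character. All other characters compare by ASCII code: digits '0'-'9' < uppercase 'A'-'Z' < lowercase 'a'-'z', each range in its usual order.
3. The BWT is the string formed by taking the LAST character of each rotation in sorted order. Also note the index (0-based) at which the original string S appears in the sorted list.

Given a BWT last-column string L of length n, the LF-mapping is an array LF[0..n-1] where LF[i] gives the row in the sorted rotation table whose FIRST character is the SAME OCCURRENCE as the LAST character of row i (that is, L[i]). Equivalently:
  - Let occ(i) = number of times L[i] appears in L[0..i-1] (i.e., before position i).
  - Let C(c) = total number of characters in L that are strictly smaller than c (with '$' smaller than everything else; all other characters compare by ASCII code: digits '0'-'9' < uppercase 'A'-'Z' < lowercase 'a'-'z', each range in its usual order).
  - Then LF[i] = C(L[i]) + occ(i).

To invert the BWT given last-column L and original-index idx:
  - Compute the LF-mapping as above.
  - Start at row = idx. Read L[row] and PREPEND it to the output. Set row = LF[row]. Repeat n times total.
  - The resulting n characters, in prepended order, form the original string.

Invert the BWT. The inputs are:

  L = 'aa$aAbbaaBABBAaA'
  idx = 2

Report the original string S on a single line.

LF mapping: 8 9 0 10 1 14 15 11 12 5 2 6 7 3 13 4
Walk LF starting at row 2, prepending L[row]:
  step 1: row=2, L[2]='$', prepend. Next row=LF[2]=0
  step 2: row=0, L[0]='a', prepend. Next row=LF[0]=8
  step 3: row=8, L[8]='a', prepend. Next row=LF[8]=12
  step 4: row=12, L[12]='B', prepend. Next row=LF[12]=7
  step 5: row=7, L[7]='a', prepend. Next row=LF[7]=11
  step 6: row=11, L[11]='B', prepend. Next row=LF[11]=6
  step 7: row=6, L[6]='b', prepend. Next row=LF[6]=15
  step 8: row=15, L[15]='A', prepend. Next row=LF[15]=4
  step 9: row=4, L[4]='A', prepend. Next row=LF[4]=1
  step 10: row=1, L[1]='a', prepend. Next row=LF[1]=9
  step 11: row=9, L[9]='B', prepend. Next row=LF[9]=5
  step 12: row=5, L[5]='b', prepend. Next row=LF[5]=14
  step 13: row=14, L[14]='a', prepend. Next row=LF[14]=13
  step 14: row=13, L[13]='A', prepend. Next row=LF[13]=3
  step 15: row=3, L[3]='a', prepend. Next row=LF[3]=10
  step 16: row=10, L[10]='A', prepend. Next row=LF[10]=2
Reversed output: AaAabBaAAbBaBaa$

Answer: AaAabBaAAbBaBaa$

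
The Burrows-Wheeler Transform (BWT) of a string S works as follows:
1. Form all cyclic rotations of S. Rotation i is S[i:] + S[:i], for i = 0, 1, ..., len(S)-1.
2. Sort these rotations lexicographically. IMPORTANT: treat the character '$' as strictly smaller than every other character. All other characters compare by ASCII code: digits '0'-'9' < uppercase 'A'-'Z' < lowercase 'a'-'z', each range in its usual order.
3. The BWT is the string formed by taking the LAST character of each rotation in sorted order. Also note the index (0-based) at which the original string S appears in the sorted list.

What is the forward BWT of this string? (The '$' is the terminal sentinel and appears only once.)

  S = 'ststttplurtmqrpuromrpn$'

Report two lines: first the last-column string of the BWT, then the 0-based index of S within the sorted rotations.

All 23 rotations (rotation i = S[i:]+S[:i]):
  rot[0] = ststttplurtmqrpuromrpn$
  rot[1] = tstttplurtmqrpuromrpn$s
  rot[2] = stttplurtmqrpuromrpn$st
  rot[3] = tttplurtmqrpuromrpn$sts
  rot[4] = ttplurtmqrpuromrpn$stst
  rot[5] = tplurtmqrpuromrpn$ststt
  rot[6] = plurtmqrpuromrpn$ststtt
  rot[7] = lurtmqrpuromrpn$ststttp
  rot[8] = urtmqrpuromrpn$ststttpl
  rot[9] = rtmqrpuromrpn$ststttplu
  rot[10] = tmqrpuromrpn$ststttplur
  rot[11] = mqrpuromrpn$ststttplurt
  rot[12] = qrpuromrpn$ststttplurtm
  rot[13] = rpuromrpn$ststttplurtmq
  rot[14] = puromrpn$ststttplurtmqr
  rot[15] = uromrpn$ststttplurtmqrp
  rot[16] = romrpn$ststttplurtmqrpu
  rot[17] = omrpn$ststttplurtmqrpur
  rot[18] = mrpn$ststttplurtmqrpuro
  rot[19] = rpn$ststttplurtmqrpurom
  rot[20] = pn$ststttplurtmqrpuromr
  rot[21] = n$ststttplurtmqrpuromrp
  rot[22] = $ststttplurtmqrpuromrpn
Sorted (with $ < everything):
  sorted[0] = $ststttplurtmqrpuromrpn  (last char: 'n')
  sorted[1] = lurtmqrpuromrpn$ststttp  (last char: 'p')
  sorted[2] = mqrpuromrpn$ststttplurt  (last char: 't')
  sorted[3] = mrpn$ststttplurtmqrpuro  (last char: 'o')
  sorted[4] = n$ststttplurtmqrpuromrp  (last char: 'p')
  sorted[5] = omrpn$ststttplurtmqrpur  (last char: 'r')
  sorted[6] = plurtmqrpuromrpn$ststtt  (last char: 't')
  sorted[7] = pn$ststttplurtmqrpuromr  (last char: 'r')
  sorted[8] = puromrpn$ststttplurtmqr  (last char: 'r')
  sorted[9] = qrpuromrpn$ststttplurtm  (last char: 'm')
  sorted[10] = romrpn$ststttplurtmqrpu  (last char: 'u')
  sorted[11] = rpn$ststttplurtmqrpurom  (last char: 'm')
  sorted[12] = rpuromrpn$ststttplurtmq  (last char: 'q')
  sorted[13] = rtmqrpuromrpn$ststttplu  (last char: 'u')
  sorted[14] = ststttplurtmqrpuromrpn$  (last char: '$')
  sorted[15] = stttplurtmqrpuromrpn$st  (last char: 't')
  sorted[16] = tmqrpuromrpn$ststttplur  (last char: 'r')
  sorted[17] = tplurtmqrpuromrpn$ststt  (last char: 't')
  sorted[18] = tstttplurtmqrpuromrpn$s  (last char: 's')
  sorted[19] = ttplurtmqrpuromrpn$stst  (last char: 't')
  sorted[20] = tttplurtmqrpuromrpn$sts  (last char: 's')
  sorted[21] = uromrpn$ststttplurtmqrp  (last char: 'p')
  sorted[22] = urtmqrpuromrpn$ststttpl  (last char: 'l')
Last column: nptoprtrrmumqu$trtstspl
Original string S is at sorted index 14

Answer: nptoprtrrmumqu$trtstspl
14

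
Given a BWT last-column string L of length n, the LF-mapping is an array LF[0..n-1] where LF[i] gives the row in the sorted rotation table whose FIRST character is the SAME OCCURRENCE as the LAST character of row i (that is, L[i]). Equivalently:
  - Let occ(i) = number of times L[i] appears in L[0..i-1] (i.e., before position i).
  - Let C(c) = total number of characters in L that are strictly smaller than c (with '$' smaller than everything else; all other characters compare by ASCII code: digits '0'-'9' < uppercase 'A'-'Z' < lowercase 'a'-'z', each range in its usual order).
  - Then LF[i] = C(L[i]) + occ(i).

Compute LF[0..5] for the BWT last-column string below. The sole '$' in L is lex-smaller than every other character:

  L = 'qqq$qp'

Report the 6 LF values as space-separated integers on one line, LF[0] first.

Answer: 2 3 4 0 5 1

Derivation:
Char counts: '$':1, 'p':1, 'q':4
C (first-col start): C('$')=0, C('p')=1, C('q')=2
L[0]='q': occ=0, LF[0]=C('q')+0=2+0=2
L[1]='q': occ=1, LF[1]=C('q')+1=2+1=3
L[2]='q': occ=2, LF[2]=C('q')+2=2+2=4
L[3]='$': occ=0, LF[3]=C('$')+0=0+0=0
L[4]='q': occ=3, LF[4]=C('q')+3=2+3=5
L[5]='p': occ=0, LF[5]=C('p')+0=1+0=1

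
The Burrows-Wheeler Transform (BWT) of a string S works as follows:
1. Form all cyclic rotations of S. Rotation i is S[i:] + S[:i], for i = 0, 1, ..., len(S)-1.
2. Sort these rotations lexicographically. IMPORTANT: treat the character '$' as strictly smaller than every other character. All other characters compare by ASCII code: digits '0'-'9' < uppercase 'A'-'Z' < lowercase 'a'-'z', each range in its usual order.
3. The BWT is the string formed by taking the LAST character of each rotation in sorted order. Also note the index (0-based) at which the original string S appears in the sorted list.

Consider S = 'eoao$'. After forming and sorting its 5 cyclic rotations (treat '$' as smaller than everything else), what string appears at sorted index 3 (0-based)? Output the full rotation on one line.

All 5 rotations (rotation i = S[i:]+S[:i]):
  rot[0] = eoao$
  rot[1] = oao$e
  rot[2] = ao$eo
  rot[3] = o$eoa
  rot[4] = $eoao
Sorted (with $ < everything):
  sorted[0] = $eoao
  sorted[1] = ao$eo
  sorted[2] = eoao$
  sorted[3] = o$eoa
  sorted[4] = oao$e
sorted[3] = o$eoa

Answer: o$eoa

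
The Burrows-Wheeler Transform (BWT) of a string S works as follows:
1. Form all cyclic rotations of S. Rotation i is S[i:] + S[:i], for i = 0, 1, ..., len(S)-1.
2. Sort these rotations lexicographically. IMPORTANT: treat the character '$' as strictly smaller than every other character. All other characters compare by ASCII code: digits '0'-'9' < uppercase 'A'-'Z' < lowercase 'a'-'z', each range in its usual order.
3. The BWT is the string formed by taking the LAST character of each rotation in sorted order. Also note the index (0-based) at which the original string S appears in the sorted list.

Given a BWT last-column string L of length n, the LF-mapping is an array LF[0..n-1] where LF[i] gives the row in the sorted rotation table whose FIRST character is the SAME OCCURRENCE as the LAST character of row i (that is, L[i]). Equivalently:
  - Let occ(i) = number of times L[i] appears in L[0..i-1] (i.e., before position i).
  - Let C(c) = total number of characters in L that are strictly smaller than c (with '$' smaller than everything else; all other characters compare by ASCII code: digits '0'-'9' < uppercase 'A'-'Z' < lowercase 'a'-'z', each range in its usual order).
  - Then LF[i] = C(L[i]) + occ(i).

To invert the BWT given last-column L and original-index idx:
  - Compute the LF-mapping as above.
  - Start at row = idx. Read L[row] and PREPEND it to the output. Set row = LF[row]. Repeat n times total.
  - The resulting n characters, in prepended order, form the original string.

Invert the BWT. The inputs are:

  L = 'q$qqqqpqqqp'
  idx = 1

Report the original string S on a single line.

Answer: pqqpqqqqqq$

Derivation:
LF mapping: 3 0 4 5 6 7 1 8 9 10 2
Walk LF starting at row 1, prepending L[row]:
  step 1: row=1, L[1]='$', prepend. Next row=LF[1]=0
  step 2: row=0, L[0]='q', prepend. Next row=LF[0]=3
  step 3: row=3, L[3]='q', prepend. Next row=LF[3]=5
  step 4: row=5, L[5]='q', prepend. Next row=LF[5]=7
  step 5: row=7, L[7]='q', prepend. Next row=LF[7]=8
  step 6: row=8, L[8]='q', prepend. Next row=LF[8]=9
  step 7: row=9, L[9]='q', prepend. Next row=LF[9]=10
  step 8: row=10, L[10]='p', prepend. Next row=LF[10]=2
  step 9: row=2, L[2]='q', prepend. Next row=LF[2]=4
  step 10: row=4, L[4]='q', prepend. Next row=LF[4]=6
  step 11: row=6, L[6]='p', prepend. Next row=LF[6]=1
Reversed output: pqqpqqqqqq$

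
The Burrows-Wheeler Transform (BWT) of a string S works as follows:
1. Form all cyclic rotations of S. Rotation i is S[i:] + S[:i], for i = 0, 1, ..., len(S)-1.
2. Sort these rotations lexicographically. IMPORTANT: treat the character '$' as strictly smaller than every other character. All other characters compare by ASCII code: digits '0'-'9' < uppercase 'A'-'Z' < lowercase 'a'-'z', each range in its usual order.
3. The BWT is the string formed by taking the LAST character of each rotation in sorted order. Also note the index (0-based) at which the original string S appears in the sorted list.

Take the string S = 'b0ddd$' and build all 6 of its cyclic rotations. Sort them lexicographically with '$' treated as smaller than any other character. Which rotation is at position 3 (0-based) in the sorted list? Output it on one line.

All 6 rotations (rotation i = S[i:]+S[:i]):
  rot[0] = b0ddd$
  rot[1] = 0ddd$b
  rot[2] = ddd$b0
  rot[3] = dd$b0d
  rot[4] = d$b0dd
  rot[5] = $b0ddd
Sorted (with $ < everything):
  sorted[0] = $b0ddd
  sorted[1] = 0ddd$b
  sorted[2] = b0ddd$
  sorted[3] = d$b0dd
  sorted[4] = dd$b0d
  sorted[5] = ddd$b0
sorted[3] = d$b0dd

Answer: d$b0dd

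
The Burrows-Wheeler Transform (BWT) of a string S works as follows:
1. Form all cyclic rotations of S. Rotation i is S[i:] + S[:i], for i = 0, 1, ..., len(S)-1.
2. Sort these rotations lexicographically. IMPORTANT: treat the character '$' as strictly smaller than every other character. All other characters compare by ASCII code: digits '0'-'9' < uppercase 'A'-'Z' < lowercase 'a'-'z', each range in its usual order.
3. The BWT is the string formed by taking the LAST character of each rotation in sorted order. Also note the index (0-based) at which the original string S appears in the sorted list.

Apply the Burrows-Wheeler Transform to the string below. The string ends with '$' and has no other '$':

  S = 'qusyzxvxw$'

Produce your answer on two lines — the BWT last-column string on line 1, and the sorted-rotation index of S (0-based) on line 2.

Answer: w$uqxxzvsy
1

Derivation:
All 10 rotations (rotation i = S[i:]+S[:i]):
  rot[0] = qusyzxvxw$
  rot[1] = usyzxvxw$q
  rot[2] = syzxvxw$qu
  rot[3] = yzxvxw$qus
  rot[4] = zxvxw$qusy
  rot[5] = xvxw$qusyz
  rot[6] = vxw$qusyzx
  rot[7] = xw$qusyzxv
  rot[8] = w$qusyzxvx
  rot[9] = $qusyzxvxw
Sorted (with $ < everything):
  sorted[0] = $qusyzxvxw  (last char: 'w')
  sorted[1] = qusyzxvxw$  (last char: '$')
  sorted[2] = syzxvxw$qu  (last char: 'u')
  sorted[3] = usyzxvxw$q  (last char: 'q')
  sorted[4] = vxw$qusyzx  (last char: 'x')
  sorted[5] = w$qusyzxvx  (last char: 'x')
  sorted[6] = xvxw$qusyz  (last char: 'z')
  sorted[7] = xw$qusyzxv  (last char: 'v')
  sorted[8] = yzxvxw$qus  (last char: 's')
  sorted[9] = zxvxw$qusy  (last char: 'y')
Last column: w$uqxxzvsy
Original string S is at sorted index 1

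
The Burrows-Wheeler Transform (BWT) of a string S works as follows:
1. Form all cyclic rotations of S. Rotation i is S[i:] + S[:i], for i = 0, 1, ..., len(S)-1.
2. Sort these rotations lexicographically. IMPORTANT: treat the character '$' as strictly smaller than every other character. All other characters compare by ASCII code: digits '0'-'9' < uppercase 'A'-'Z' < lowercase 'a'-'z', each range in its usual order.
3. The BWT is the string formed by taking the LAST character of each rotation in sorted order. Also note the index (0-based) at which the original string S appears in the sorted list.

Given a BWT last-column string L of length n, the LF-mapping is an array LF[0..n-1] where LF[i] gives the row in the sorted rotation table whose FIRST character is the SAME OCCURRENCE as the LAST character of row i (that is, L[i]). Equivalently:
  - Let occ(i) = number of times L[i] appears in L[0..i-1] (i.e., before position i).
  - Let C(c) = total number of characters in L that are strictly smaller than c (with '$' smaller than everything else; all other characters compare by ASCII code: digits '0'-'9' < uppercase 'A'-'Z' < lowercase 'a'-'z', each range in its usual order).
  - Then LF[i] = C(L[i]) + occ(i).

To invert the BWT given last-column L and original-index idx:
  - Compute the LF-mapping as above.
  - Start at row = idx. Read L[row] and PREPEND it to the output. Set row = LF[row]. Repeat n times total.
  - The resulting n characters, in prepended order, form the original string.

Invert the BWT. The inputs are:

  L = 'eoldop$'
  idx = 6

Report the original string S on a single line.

Answer: poodle$

Derivation:
LF mapping: 2 4 3 1 5 6 0
Walk LF starting at row 6, prepending L[row]:
  step 1: row=6, L[6]='$', prepend. Next row=LF[6]=0
  step 2: row=0, L[0]='e', prepend. Next row=LF[0]=2
  step 3: row=2, L[2]='l', prepend. Next row=LF[2]=3
  step 4: row=3, L[3]='d', prepend. Next row=LF[3]=1
  step 5: row=1, L[1]='o', prepend. Next row=LF[1]=4
  step 6: row=4, L[4]='o', prepend. Next row=LF[4]=5
  step 7: row=5, L[5]='p', prepend. Next row=LF[5]=6
Reversed output: poodle$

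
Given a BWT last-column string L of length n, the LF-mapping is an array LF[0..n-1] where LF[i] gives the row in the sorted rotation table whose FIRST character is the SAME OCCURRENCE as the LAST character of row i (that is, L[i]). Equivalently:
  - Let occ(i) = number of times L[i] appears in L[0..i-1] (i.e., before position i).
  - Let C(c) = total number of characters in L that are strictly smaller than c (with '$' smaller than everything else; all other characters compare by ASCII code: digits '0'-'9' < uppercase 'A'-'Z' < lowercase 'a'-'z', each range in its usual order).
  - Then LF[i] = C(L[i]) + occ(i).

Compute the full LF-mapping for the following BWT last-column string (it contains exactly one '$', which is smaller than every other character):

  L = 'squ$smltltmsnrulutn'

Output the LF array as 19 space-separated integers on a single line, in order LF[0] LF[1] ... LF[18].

Char counts: '$':1, 'l':3, 'm':2, 'n':2, 'q':1, 'r':1, 's':3, 't':3, 'u':3
C (first-col start): C('$')=0, C('l')=1, C('m')=4, C('n')=6, C('q')=8, C('r')=9, C('s')=10, C('t')=13, C('u')=16
L[0]='s': occ=0, LF[0]=C('s')+0=10+0=10
L[1]='q': occ=0, LF[1]=C('q')+0=8+0=8
L[2]='u': occ=0, LF[2]=C('u')+0=16+0=16
L[3]='$': occ=0, LF[3]=C('$')+0=0+0=0
L[4]='s': occ=1, LF[4]=C('s')+1=10+1=11
L[5]='m': occ=0, LF[5]=C('m')+0=4+0=4
L[6]='l': occ=0, LF[6]=C('l')+0=1+0=1
L[7]='t': occ=0, LF[7]=C('t')+0=13+0=13
L[8]='l': occ=1, LF[8]=C('l')+1=1+1=2
L[9]='t': occ=1, LF[9]=C('t')+1=13+1=14
L[10]='m': occ=1, LF[10]=C('m')+1=4+1=5
L[11]='s': occ=2, LF[11]=C('s')+2=10+2=12
L[12]='n': occ=0, LF[12]=C('n')+0=6+0=6
L[13]='r': occ=0, LF[13]=C('r')+0=9+0=9
L[14]='u': occ=1, LF[14]=C('u')+1=16+1=17
L[15]='l': occ=2, LF[15]=C('l')+2=1+2=3
L[16]='u': occ=2, LF[16]=C('u')+2=16+2=18
L[17]='t': occ=2, LF[17]=C('t')+2=13+2=15
L[18]='n': occ=1, LF[18]=C('n')+1=6+1=7

Answer: 10 8 16 0 11 4 1 13 2 14 5 12 6 9 17 3 18 15 7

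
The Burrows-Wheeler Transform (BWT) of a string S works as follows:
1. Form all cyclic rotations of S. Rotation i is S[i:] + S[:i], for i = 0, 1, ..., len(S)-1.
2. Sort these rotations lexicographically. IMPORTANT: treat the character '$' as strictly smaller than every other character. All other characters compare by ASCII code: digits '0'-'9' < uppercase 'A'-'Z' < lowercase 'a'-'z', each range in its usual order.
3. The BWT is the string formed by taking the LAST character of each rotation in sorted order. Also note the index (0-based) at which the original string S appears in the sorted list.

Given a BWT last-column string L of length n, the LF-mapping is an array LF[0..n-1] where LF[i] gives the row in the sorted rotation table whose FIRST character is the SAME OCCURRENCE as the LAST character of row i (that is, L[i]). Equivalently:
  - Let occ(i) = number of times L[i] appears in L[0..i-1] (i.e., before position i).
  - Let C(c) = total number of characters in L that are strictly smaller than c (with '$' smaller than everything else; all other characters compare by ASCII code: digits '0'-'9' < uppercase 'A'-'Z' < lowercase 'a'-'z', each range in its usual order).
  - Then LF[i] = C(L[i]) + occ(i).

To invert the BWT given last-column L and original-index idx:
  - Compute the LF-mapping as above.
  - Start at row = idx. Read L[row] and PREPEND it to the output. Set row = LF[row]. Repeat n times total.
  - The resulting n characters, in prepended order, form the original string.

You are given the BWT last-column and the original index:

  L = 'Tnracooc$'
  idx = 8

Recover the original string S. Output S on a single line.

LF mapping: 1 5 8 2 3 6 7 4 0
Walk LF starting at row 8, prepending L[row]:
  step 1: row=8, L[8]='$', prepend. Next row=LF[8]=0
  step 2: row=0, L[0]='T', prepend. Next row=LF[0]=1
  step 3: row=1, L[1]='n', prepend. Next row=LF[1]=5
  step 4: row=5, L[5]='o', prepend. Next row=LF[5]=6
  step 5: row=6, L[6]='o', prepend. Next row=LF[6]=7
  step 6: row=7, L[7]='c', prepend. Next row=LF[7]=4
  step 7: row=4, L[4]='c', prepend. Next row=LF[4]=3
  step 8: row=3, L[3]='a', prepend. Next row=LF[3]=2
  step 9: row=2, L[2]='r', prepend. Next row=LF[2]=8
Reversed output: raccoonT$

Answer: raccoonT$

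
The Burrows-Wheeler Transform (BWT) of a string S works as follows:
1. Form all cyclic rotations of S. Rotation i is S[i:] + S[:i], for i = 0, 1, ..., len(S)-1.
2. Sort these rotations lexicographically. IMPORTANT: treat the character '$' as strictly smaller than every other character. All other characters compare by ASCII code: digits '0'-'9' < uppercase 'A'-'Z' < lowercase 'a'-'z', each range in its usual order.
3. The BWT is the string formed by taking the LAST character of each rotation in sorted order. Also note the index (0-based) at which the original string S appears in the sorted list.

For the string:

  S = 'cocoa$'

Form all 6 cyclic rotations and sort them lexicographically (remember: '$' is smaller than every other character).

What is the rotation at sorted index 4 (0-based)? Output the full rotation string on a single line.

Answer: oa$coc

Derivation:
All 6 rotations (rotation i = S[i:]+S[:i]):
  rot[0] = cocoa$
  rot[1] = ocoa$c
  rot[2] = coa$co
  rot[3] = oa$coc
  rot[4] = a$coco
  rot[5] = $cocoa
Sorted (with $ < everything):
  sorted[0] = $cocoa
  sorted[1] = a$coco
  sorted[2] = coa$co
  sorted[3] = cocoa$
  sorted[4] = oa$coc
  sorted[5] = ocoa$c
sorted[4] = oa$coc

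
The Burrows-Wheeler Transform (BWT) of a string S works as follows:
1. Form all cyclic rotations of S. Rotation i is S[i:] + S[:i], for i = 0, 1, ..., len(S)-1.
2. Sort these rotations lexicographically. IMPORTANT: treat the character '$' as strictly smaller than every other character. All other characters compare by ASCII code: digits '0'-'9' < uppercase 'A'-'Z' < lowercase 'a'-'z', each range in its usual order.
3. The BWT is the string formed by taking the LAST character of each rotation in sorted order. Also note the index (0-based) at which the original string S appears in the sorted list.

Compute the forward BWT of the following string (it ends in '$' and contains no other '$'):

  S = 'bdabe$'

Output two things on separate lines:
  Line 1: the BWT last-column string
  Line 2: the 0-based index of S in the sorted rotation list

All 6 rotations (rotation i = S[i:]+S[:i]):
  rot[0] = bdabe$
  rot[1] = dabe$b
  rot[2] = abe$bd
  rot[3] = be$bda
  rot[4] = e$bdab
  rot[5] = $bdabe
Sorted (with $ < everything):
  sorted[0] = $bdabe  (last char: 'e')
  sorted[1] = abe$bd  (last char: 'd')
  sorted[2] = bdabe$  (last char: '$')
  sorted[3] = be$bda  (last char: 'a')
  sorted[4] = dabe$b  (last char: 'b')
  sorted[5] = e$bdab  (last char: 'b')
Last column: ed$abb
Original string S is at sorted index 2

Answer: ed$abb
2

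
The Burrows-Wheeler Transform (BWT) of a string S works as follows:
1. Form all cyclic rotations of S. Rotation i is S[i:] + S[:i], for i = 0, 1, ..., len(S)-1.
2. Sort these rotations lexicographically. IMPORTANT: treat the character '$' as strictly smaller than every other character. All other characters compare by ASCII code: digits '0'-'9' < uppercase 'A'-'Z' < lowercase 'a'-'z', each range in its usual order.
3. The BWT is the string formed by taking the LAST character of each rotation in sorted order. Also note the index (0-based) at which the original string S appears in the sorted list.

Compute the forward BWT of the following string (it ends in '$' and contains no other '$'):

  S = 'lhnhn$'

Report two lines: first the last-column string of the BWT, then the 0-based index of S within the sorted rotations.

Answer: nnl$hh
3

Derivation:
All 6 rotations (rotation i = S[i:]+S[:i]):
  rot[0] = lhnhn$
  rot[1] = hnhn$l
  rot[2] = nhn$lh
  rot[3] = hn$lhn
  rot[4] = n$lhnh
  rot[5] = $lhnhn
Sorted (with $ < everything):
  sorted[0] = $lhnhn  (last char: 'n')
  sorted[1] = hn$lhn  (last char: 'n')
  sorted[2] = hnhn$l  (last char: 'l')
  sorted[3] = lhnhn$  (last char: '$')
  sorted[4] = n$lhnh  (last char: 'h')
  sorted[5] = nhn$lh  (last char: 'h')
Last column: nnl$hh
Original string S is at sorted index 3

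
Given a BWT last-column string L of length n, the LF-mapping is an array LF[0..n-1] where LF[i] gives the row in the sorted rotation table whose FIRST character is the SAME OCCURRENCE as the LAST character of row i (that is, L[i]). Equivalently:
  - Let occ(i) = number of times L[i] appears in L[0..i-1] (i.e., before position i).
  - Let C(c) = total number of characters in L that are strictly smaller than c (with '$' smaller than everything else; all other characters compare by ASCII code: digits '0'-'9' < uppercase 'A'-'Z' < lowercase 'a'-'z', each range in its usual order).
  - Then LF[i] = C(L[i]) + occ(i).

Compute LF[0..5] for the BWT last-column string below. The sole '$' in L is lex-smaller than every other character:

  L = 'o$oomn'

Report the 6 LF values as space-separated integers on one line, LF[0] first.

Answer: 3 0 4 5 1 2

Derivation:
Char counts: '$':1, 'm':1, 'n':1, 'o':3
C (first-col start): C('$')=0, C('m')=1, C('n')=2, C('o')=3
L[0]='o': occ=0, LF[0]=C('o')+0=3+0=3
L[1]='$': occ=0, LF[1]=C('$')+0=0+0=0
L[2]='o': occ=1, LF[2]=C('o')+1=3+1=4
L[3]='o': occ=2, LF[3]=C('o')+2=3+2=5
L[4]='m': occ=0, LF[4]=C('m')+0=1+0=1
L[5]='n': occ=0, LF[5]=C('n')+0=2+0=2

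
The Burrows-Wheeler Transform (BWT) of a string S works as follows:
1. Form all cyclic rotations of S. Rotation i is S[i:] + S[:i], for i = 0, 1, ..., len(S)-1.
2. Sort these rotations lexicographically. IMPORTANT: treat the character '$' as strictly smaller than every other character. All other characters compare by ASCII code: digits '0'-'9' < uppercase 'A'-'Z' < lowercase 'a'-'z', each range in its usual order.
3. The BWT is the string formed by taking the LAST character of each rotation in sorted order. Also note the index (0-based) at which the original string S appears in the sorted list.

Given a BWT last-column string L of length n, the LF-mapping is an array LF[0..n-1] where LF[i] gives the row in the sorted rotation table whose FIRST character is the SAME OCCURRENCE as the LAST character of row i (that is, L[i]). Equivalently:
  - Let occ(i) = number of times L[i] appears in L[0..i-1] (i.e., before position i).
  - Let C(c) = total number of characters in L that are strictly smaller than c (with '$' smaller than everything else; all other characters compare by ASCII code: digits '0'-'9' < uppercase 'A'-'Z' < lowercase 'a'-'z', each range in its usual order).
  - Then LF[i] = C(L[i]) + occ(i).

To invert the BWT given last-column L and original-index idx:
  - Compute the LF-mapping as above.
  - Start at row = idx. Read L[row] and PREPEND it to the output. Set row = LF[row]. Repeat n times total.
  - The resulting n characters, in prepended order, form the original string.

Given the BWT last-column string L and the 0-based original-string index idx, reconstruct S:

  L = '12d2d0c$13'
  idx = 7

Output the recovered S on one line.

Answer: c3d2021d1$

Derivation:
LF mapping: 2 4 8 5 9 1 7 0 3 6
Walk LF starting at row 7, prepending L[row]:
  step 1: row=7, L[7]='$', prepend. Next row=LF[7]=0
  step 2: row=0, L[0]='1', prepend. Next row=LF[0]=2
  step 3: row=2, L[2]='d', prepend. Next row=LF[2]=8
  step 4: row=8, L[8]='1', prepend. Next row=LF[8]=3
  step 5: row=3, L[3]='2', prepend. Next row=LF[3]=5
  step 6: row=5, L[5]='0', prepend. Next row=LF[5]=1
  step 7: row=1, L[1]='2', prepend. Next row=LF[1]=4
  step 8: row=4, L[4]='d', prepend. Next row=LF[4]=9
  step 9: row=9, L[9]='3', prepend. Next row=LF[9]=6
  step 10: row=6, L[6]='c', prepend. Next row=LF[6]=7
Reversed output: c3d2021d1$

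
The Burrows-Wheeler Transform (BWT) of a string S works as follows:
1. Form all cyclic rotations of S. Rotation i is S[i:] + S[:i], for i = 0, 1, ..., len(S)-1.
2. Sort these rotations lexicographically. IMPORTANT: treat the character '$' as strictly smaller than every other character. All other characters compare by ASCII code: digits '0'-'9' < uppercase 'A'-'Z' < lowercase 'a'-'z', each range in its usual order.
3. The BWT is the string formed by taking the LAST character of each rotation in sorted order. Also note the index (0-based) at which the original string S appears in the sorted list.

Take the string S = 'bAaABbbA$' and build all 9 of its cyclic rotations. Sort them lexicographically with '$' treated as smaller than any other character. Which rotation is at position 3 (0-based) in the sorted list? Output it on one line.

Answer: AaABbbA$b

Derivation:
All 9 rotations (rotation i = S[i:]+S[:i]):
  rot[0] = bAaABbbA$
  rot[1] = AaABbbA$b
  rot[2] = aABbbA$bA
  rot[3] = ABbbA$bAa
  rot[4] = BbbA$bAaA
  rot[5] = bbA$bAaAB
  rot[6] = bA$bAaABb
  rot[7] = A$bAaABbb
  rot[8] = $bAaABbbA
Sorted (with $ < everything):
  sorted[0] = $bAaABbbA
  sorted[1] = A$bAaABbb
  sorted[2] = ABbbA$bAa
  sorted[3] = AaABbbA$b
  sorted[4] = BbbA$bAaA
  sorted[5] = aABbbA$bA
  sorted[6] = bA$bAaABb
  sorted[7] = bAaABbbA$
  sorted[8] = bbA$bAaAB
sorted[3] = AaABbbA$b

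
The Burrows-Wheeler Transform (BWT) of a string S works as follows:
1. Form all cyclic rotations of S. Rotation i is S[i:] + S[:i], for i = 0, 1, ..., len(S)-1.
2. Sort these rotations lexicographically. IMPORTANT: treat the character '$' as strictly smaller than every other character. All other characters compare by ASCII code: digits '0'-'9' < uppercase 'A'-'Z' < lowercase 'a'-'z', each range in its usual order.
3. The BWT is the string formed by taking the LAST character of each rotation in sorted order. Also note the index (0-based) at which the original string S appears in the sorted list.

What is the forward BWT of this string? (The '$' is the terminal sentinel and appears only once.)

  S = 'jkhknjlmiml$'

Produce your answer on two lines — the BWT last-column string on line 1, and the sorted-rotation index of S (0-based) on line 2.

All 12 rotations (rotation i = S[i:]+S[:i]):
  rot[0] = jkhknjlmiml$
  rot[1] = khknjlmiml$j
  rot[2] = hknjlmiml$jk
  rot[3] = knjlmiml$jkh
  rot[4] = njlmiml$jkhk
  rot[5] = jlmiml$jkhkn
  rot[6] = lmiml$jkhknj
  rot[7] = miml$jkhknjl
  rot[8] = iml$jkhknjlm
  rot[9] = ml$jkhknjlmi
  rot[10] = l$jkhknjlmim
  rot[11] = $jkhknjlmiml
Sorted (with $ < everything):
  sorted[0] = $jkhknjlmiml  (last char: 'l')
  sorted[1] = hknjlmiml$jk  (last char: 'k')
  sorted[2] = iml$jkhknjlm  (last char: 'm')
  sorted[3] = jkhknjlmiml$  (last char: '$')
  sorted[4] = jlmiml$jkhkn  (last char: 'n')
  sorted[5] = khknjlmiml$j  (last char: 'j')
  sorted[6] = knjlmiml$jkh  (last char: 'h')
  sorted[7] = l$jkhknjlmim  (last char: 'm')
  sorted[8] = lmiml$jkhknj  (last char: 'j')
  sorted[9] = miml$jkhknjl  (last char: 'l')
  sorted[10] = ml$jkhknjlmi  (last char: 'i')
  sorted[11] = njlmiml$jkhk  (last char: 'k')
Last column: lkm$njhmjlik
Original string S is at sorted index 3

Answer: lkm$njhmjlik
3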